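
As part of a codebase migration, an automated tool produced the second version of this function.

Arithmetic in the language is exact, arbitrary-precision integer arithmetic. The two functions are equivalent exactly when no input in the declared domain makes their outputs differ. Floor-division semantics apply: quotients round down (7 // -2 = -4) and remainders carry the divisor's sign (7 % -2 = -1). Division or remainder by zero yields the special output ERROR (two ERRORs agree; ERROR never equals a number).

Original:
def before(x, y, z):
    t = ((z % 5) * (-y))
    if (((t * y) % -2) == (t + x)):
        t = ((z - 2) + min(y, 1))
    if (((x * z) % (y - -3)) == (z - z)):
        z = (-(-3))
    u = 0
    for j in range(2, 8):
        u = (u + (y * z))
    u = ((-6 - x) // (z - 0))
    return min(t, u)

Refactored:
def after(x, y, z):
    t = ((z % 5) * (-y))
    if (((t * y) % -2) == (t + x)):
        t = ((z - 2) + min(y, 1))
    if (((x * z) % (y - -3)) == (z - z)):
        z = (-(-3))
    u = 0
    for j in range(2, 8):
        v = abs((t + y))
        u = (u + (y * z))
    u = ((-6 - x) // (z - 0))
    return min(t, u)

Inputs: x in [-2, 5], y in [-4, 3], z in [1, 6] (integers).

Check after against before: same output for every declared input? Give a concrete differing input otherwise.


The two are interchangeable: arithmetic usage differs, and min/max/abs usage differs, and statement counts differ, and local variable names differ, and every declared input agrees.
Spot check at x=-2, y=3, z=3 — before: t=-9, then (((t * y) % -2) == (t + x)) is false, then (((x * z) % (y - -3)) == (z - z)) is true, then z=3, then u=0, then (j=2), then u=9, then (j=3), then u=18, then (j=4), then u=27, then (j=5), then u=36, then (j=6), then u=45, then (j=7), then u=54, then u=-2, then returns -9. after: t=-9, then (((t * y) % -2) == (t + x)) is false, then (((x * z) % (y - -3)) == (z - z)) is true, then z=3, then u=0, then (j=2), then v=6, then u=9, then (j=3), then v=6, then u=18, then (j=4), then v=6, then u=27, then (j=5), then v=6, then u=36, then (j=6), then v=6, then u=45, then (j=7), then v=6, then u=54, then u=-2, then returns -9. Both give -9.
An exhaustive pass over the 384 declared inputs shows identical outputs.
verdict: equivalent


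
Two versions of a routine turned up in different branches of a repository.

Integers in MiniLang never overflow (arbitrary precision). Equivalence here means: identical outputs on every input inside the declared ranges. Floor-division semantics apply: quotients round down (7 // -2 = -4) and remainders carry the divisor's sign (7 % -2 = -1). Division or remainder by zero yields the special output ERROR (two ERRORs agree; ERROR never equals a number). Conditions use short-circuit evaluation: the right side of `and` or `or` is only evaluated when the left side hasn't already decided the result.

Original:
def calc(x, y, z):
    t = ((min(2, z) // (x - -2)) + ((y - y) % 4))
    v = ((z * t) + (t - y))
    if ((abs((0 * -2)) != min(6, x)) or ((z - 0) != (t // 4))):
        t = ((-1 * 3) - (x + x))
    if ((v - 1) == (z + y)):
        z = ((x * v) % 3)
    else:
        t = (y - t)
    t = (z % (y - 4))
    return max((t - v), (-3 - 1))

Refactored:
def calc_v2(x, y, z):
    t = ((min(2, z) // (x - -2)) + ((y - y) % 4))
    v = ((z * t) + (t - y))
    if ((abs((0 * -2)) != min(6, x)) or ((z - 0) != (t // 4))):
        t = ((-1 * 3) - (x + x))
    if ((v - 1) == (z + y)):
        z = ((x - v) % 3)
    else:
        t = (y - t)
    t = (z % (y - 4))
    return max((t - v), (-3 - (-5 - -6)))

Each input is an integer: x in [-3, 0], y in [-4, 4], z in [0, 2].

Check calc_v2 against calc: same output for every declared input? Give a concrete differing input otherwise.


There is a counterexample at x=-1, y=0, z=1: -4 on one side, -2 on the other.
calc: t=1, then v=2, then ((abs((0 * -2)) != min(6, x)) or ((z - 0) != (t // 4))) is true, then t=-1, then ((v - 1) == (z + y)) is true, then z=1, then t=-3, then returns -4
calc_v2: t=1, then v=2, then ((abs((0 * -2)) != min(6, x)) or ((z - 0) != (t // 4))) is true, then t=-1, then ((v - 1) == (z + y)) is true, then z=0, then t=0, then returns -2
verdict: not equivalent; witness: x=-1, y=0, z=1


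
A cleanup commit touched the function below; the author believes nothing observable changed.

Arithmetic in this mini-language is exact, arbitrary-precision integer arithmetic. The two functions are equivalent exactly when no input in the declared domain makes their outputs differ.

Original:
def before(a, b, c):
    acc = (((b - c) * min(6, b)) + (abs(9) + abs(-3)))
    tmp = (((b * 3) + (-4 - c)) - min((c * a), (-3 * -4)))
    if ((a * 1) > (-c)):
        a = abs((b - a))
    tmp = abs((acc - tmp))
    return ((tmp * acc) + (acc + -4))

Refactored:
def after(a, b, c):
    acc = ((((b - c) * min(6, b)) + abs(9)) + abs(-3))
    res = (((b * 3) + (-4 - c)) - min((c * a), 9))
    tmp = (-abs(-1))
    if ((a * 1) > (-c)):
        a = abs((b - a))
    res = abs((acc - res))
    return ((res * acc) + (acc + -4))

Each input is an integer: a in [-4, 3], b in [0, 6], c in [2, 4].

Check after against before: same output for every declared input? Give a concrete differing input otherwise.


These are not equivalent — on a=3, b=0, c=4 the outputs split (392 vs 356).
before: acc becomes 12; next tmp becomes -20; next ((a * 1) > (-c)) evaluates to true; next a becomes 3; next tmp becomes 32; next final value 392
after: acc becomes 12; next res becomes -17; next tmp becomes -1; next ((a * 1) > (-c)) evaluates to true; next a becomes 3; next res becomes 29; next final value 356
verdict: not equivalent; witness: a=3, b=0, c=4


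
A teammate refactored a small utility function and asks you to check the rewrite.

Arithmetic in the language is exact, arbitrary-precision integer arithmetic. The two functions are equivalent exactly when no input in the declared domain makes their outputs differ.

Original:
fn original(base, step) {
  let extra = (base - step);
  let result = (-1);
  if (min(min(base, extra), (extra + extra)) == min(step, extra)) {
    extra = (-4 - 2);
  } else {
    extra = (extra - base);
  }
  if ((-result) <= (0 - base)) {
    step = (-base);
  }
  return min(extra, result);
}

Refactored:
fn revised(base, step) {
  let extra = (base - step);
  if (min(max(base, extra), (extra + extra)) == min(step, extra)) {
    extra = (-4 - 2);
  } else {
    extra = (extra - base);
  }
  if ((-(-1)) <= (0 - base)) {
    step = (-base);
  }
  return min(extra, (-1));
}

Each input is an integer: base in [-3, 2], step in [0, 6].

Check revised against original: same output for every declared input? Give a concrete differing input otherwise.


Try base=2, step=1.
original: extra = 1; result = -1; (min(min(base, extra), (extra + extra)) == min(step, extra)) -> true; extra = -6; ((-result) <= (0 - base)) -> false; return -6
revised: extra = 1; (min(max(base, extra), (extra + extra)) == min(step, extra)) -> false; extra = -1; ((-(-1)) <= (0 - base)) -> false; return -1
-6 != -1, so the rewrite changes behavior.
verdict: not equivalent; witness: base=2, step=1


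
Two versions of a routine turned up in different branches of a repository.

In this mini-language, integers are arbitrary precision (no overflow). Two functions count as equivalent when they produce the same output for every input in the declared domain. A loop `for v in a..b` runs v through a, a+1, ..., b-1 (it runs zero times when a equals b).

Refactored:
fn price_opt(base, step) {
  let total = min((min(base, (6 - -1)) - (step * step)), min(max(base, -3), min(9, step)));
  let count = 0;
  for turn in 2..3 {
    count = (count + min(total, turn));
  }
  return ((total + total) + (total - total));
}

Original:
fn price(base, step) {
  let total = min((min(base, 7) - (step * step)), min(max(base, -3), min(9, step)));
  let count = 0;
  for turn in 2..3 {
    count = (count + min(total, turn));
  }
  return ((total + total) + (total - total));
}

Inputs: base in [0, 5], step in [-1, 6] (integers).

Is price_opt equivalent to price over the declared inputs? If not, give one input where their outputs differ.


Comparing the listings, the differences include: arithmetic usage differs; and constant usage differs.
As a probe, take base=2, step=5: price runs total := -23 | count := 0 | iter turn=2: | count := -23 | result -46; price_opt runs total := -23 | count := 0 | iter turn=2: | count := -23 | result -46; both end at -46.
An exhaustive pass over the 48 declared inputs shows identical outputs.
verdict: equivalent


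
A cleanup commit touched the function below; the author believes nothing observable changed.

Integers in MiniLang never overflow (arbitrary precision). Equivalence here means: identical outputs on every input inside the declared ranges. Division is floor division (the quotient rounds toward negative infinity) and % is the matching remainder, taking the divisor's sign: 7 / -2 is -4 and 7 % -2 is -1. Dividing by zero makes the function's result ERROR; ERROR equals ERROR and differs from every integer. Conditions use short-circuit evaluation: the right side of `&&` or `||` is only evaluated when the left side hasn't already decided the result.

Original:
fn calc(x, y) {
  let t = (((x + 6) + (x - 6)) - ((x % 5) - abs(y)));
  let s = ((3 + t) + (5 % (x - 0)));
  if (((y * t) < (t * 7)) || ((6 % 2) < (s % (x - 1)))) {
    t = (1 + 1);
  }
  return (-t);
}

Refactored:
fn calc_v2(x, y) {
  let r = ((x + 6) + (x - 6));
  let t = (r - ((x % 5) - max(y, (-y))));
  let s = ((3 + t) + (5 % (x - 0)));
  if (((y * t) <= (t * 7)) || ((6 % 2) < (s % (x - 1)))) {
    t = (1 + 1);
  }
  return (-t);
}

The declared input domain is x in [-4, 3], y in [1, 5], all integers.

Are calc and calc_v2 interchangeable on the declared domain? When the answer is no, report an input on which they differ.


Although `((y * t) < (t * 7))` became `((y * t) <= (t * 7))`, no input in the stated domain can expose it.
Tracing x=3, y=5: calc: t = 8; s = 13; (((y * t) < (t * 7)) || ((6 % 2) < (s % (x - 1)))) -> true; t = 2; return -2 | calc_v2: r = 6; t = 8; s = 13; (((y * t) <= (t * 7)) || ((6 % 2) < (s % (x - 1)))) -> true; t = 2; return -2 — matching result -2.
Across all 40 domain points the two functions coincide.
verdict: equivalent


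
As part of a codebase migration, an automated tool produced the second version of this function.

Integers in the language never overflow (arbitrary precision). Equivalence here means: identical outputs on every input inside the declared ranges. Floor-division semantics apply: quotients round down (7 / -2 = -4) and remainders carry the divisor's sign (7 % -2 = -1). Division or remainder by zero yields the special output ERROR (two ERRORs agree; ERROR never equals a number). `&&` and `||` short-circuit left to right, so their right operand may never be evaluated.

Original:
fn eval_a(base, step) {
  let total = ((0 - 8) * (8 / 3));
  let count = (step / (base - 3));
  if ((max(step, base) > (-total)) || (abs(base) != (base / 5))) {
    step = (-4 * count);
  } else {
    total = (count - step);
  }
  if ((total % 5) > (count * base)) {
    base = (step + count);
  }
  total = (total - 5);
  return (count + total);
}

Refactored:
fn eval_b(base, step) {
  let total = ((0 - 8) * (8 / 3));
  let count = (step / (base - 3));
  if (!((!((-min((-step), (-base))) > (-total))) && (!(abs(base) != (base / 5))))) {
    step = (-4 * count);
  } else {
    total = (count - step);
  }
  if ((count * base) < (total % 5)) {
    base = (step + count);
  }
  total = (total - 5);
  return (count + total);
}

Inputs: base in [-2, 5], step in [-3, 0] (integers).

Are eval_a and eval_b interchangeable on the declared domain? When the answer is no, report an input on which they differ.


Reading the diff, among the changes: boolean connective usage differs, plus comparison usage differs, plus min/max/abs usage differs.
As a probe, take base=-1, step=-1: eval_a runs total = -16; count = 0; ((max(step, base) > (-total)) || (abs(base) != (base / 5))) -> true; step = 0; ((total % 5) > (count * base)) -> true; base = 0; total = -21; return -21; eval_b runs total = -16; count = 0; (!((!((-min((-step), (-base))) > (-total))) && (!(abs(base) != (base / 5))))) -> true; step = 0; ((count * base) < (total % 5)) -> true; base = 0; total = -21; return -21; both end at -21.
Across all 32 domain points the two functions coincide.
verdict: equivalent


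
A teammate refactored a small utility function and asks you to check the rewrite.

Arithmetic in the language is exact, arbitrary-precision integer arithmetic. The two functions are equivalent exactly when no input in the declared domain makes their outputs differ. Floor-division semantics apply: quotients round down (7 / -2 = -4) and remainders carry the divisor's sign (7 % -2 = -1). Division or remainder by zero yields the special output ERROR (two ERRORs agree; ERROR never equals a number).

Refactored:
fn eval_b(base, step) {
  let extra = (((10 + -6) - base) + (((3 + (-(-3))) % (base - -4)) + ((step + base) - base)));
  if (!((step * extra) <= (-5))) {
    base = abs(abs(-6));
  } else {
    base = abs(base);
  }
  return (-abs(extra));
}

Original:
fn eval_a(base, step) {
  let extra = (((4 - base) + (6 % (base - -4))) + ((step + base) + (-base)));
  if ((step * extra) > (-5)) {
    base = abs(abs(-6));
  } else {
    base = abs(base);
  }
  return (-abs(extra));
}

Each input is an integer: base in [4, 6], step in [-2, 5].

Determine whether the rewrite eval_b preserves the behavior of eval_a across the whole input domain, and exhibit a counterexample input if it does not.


Side by side, the visible changes include: arithmetic usage differs; also constant usage differs; also boolean connective usage differs; also comparison usage differs.
Tracing base=4, step=1: eval_a: extra := 7 | ((step * extra) > (-5)): true | base := 6 | result -7 | eval_b: extra := 7 | (!((step * extra) <= (-5))): true | base := 6 | result -7 — matching result -7.
Sweeping the whole domain (24 inputs) finds no disagreement.
verdict: equivalent


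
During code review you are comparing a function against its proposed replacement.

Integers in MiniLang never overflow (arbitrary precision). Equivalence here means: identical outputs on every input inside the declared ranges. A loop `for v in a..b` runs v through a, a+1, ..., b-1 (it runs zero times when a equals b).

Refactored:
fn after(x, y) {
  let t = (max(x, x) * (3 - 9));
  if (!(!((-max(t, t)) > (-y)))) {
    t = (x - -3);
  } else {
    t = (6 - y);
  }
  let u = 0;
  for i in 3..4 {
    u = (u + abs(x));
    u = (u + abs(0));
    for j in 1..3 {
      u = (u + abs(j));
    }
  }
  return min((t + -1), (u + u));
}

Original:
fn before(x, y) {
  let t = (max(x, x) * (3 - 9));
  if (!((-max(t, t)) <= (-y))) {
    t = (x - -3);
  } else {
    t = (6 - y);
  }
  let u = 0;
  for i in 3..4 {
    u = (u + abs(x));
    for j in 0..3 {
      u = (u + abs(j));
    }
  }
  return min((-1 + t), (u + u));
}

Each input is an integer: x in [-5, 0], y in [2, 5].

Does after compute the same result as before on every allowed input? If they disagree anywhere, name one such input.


The two are interchangeable: comparison usage differs; and min/max/abs usage differs; and arithmetic usage differs; and boolean connective usage differs; and statement counts differ; and loop structure differs; and constant usage differs, and every declared input agrees.
Spot check at x=-5, y=4 — before: t becomes 30; next (!((-max(t, t)) <= (-y))) evaluates to false; next t becomes 2; next u becomes 0; next at i=3:; next u becomes 5; next at j=0:; next u becomes 5; next at j=1:; next u becomes 6; next at j=2:; next u becomes 8; next final value 1. after: t becomes 30; next (!(!((-max(t, t)) > (-y)))) evaluates to false; next t becomes 2; next u becomes 0; next at i=3:; next u becomes 5; next u becomes 5; next at j=1:; next u becomes 6; next at j=2:; next u becomes 8; next final value 1. Both give 1.
Across all 24 domain points the two functions coincide.
verdict: equivalent


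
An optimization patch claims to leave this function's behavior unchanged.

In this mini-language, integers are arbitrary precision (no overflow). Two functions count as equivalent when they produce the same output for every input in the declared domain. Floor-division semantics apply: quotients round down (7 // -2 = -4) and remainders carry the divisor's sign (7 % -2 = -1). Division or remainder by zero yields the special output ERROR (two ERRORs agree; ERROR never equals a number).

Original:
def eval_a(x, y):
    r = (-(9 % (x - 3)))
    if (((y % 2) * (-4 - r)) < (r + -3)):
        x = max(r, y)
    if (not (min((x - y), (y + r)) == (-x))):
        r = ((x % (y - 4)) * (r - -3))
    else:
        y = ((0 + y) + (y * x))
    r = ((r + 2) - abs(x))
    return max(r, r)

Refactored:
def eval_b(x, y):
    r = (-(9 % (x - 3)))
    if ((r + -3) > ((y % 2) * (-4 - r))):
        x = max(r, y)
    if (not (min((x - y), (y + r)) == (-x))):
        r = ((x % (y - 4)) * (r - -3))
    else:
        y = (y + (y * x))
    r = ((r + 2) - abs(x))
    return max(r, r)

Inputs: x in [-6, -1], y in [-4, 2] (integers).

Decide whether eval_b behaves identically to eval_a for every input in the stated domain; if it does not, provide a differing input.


Although arithmetic usage differs, and comparison usage differs, and constant usage differs, 42/42 inputs agree.
verdict: equivalent


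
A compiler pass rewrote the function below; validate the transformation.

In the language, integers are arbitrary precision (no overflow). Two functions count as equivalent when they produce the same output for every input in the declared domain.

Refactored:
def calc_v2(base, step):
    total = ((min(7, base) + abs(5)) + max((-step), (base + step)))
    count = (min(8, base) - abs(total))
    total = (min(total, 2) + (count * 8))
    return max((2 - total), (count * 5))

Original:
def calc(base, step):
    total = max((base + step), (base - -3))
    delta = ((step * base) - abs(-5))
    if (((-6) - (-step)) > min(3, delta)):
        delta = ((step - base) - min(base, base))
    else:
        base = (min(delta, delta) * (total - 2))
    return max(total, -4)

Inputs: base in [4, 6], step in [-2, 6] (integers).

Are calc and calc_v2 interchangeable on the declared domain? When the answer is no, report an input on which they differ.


Try base=4, step=-2.
calc: total = 7; delta = -13; (((-6) - (-step)) > min(3, delta)) -> true; delta = -10; return 7
calc_v2: total = 11; count = -7; total = -54; return 56
7 and 56 differ, so these are not the same function on this domain.
verdict: not equivalent; witness: base=4, step=-2


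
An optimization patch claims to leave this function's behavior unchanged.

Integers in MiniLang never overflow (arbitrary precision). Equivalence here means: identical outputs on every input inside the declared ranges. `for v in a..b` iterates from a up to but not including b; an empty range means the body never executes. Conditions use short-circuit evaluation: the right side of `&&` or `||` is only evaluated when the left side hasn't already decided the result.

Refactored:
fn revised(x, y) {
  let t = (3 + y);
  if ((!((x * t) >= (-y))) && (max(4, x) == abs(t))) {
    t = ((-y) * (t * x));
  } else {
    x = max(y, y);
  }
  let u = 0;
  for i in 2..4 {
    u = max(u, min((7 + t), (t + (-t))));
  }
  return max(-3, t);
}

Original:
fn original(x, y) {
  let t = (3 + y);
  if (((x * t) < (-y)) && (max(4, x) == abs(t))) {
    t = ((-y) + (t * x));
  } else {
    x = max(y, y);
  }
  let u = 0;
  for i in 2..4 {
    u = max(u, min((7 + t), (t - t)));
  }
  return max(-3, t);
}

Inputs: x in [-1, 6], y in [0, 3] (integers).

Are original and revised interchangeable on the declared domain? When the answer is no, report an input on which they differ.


On input x=-1, y=1, original returns -3 while revised returns 4.
verdict: not equivalent; witness: x=-1, y=1


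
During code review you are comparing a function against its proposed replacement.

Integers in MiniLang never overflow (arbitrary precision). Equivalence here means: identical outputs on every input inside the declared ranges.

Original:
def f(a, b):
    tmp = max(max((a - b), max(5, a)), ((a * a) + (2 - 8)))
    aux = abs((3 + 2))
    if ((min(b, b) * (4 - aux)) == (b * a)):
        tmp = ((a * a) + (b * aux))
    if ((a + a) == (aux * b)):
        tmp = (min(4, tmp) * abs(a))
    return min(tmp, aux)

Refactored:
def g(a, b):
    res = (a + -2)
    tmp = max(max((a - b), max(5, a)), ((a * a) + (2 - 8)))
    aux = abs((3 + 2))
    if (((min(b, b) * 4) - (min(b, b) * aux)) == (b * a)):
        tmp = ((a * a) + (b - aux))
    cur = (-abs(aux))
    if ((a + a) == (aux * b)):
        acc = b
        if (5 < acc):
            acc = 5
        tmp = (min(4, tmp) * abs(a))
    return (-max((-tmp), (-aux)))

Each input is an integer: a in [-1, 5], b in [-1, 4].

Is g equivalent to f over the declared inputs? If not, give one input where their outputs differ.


Evaluate both at a=-1, b=-1.
f: tmp=5, then aux=5, then ((min(b, b) * (4 - aux)) == (b * a)) is true, then tmp=-4, then ((a + a) == (aux * b)) is false, then returns -4
g: res=-3, then tmp=5, then aux=5, then (((min(b, b) * 4) - (min(b, b) * aux)) == (b * a)) is true, then tmp=-5, then cur=-5, then ((a + a) == (aux * b)) is false, then returns -5
-4 against -5: the behavior changed.
verdict: not equivalent; witness: a=-1, b=-1


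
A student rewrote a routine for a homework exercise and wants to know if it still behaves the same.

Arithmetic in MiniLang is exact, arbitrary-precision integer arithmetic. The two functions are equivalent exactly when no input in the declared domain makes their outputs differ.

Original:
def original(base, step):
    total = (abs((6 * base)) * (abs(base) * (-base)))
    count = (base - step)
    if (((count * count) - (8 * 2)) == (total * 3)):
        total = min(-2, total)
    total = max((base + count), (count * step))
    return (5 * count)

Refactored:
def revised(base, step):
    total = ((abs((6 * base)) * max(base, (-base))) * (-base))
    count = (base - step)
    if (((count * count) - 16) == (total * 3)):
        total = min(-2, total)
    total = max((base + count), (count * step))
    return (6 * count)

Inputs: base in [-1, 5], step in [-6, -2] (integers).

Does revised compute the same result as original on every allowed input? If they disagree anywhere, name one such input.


There is a counterexample at base=-1, step=-6: 25 on one side, 30 on the other.
original: total=6, then count=5, then (((count * count) - (8 * 2)) == (total * 3)) is false, then total=4, then returns 25
revised: total=6, then count=5, then (((count * count) - 16) == (total * 3)) is false, then total=4, then returns 30
verdict: not equivalent; witness: base=-1, step=-6


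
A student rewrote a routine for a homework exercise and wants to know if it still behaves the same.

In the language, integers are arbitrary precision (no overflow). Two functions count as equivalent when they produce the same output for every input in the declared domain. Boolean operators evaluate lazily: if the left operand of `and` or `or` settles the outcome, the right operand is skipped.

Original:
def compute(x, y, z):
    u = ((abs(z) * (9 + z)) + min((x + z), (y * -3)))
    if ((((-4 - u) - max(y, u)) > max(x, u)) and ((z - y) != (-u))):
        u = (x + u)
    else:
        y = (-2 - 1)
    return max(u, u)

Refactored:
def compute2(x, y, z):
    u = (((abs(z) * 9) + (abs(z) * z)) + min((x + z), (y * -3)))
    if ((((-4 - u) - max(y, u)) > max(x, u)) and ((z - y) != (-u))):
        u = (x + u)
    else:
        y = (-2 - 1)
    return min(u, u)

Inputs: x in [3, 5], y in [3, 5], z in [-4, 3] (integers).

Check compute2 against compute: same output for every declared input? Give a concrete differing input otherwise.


Equivalent. The one real change (`max(u, u)` became `min(u, u)`) has no effect anywhere in the declared ranges.
Every one of the 72 inputs gives matching results.
One worked example (x=3, y=3, z=0) — compute: u = -9; ((((-4 - u) - max(y, u)) > max(x, u)) and ((z - y) != (-u))) -> false; y = -3; return -9; compute2: u = -9; ((((-4 - u) - max(y, u)) > max(x, u)) and ((z - y) != (-u))) -> false; y = -3; return -9; agreement on -9.
verdict: equivalent


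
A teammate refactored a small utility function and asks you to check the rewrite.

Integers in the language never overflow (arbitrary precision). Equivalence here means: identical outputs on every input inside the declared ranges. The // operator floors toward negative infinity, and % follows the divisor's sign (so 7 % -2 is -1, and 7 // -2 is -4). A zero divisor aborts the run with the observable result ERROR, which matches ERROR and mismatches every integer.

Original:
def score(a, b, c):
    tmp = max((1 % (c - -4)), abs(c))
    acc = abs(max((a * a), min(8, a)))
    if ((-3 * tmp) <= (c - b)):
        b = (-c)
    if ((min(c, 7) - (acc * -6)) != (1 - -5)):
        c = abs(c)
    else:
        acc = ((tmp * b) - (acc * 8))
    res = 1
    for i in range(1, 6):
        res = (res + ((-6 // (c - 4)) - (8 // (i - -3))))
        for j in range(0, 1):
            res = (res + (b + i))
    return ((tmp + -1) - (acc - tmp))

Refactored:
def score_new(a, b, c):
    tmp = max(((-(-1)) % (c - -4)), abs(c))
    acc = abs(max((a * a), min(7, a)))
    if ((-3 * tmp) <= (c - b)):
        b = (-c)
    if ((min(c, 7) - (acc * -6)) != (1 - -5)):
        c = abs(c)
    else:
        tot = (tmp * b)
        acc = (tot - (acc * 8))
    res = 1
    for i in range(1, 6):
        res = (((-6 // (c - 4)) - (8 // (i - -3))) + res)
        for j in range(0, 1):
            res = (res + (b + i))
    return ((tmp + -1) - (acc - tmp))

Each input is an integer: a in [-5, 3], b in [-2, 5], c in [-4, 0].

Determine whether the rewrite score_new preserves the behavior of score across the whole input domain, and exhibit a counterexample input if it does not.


Equivalent. The edit looks behavioral (`8` became `7`), but over these ranges it never changes the outcome.
Across all 360 domain points the two functions coincide.
Spot check at a=-4, b=-1, c=-3 — score: tmp := 3 | acc := 16 | ((-3 * tmp) <= (c - b)): true | b := 3 | ((min(c, 7) - (acc * -6)) != (1 - -5)): true | c := 3 | res := 1 | iter i=1: | res := 5 | iter j=0: | res := 9 | iter i=2: | res := 14 | iter j=0: | res := 19 | iter i=3: | res := 24 | iter j=0: | res := 30 | iter i=4: | res := 35 | iter j=0: | res := 42 | iter i=5: | res := 47 | iter j=0: | res := 55 | result -11. score_new: tmp := 3 | acc := 16 | ((-3 * tmp) <= (c - b)): true | b := 3 | ((min(c, 7) - (acc * -6)) != (1 - -5)): true | c := 3 | res := 1 | iter i=1: | res := 5 | iter j=0: | res := 9 | iter i=2: | res := 14 | iter j=0: | res := 19 | iter i=3: | res := 24 | iter j=0: | res := 30 | iter i=4: | res := 35 | iter j=0: | res := 42 | iter i=5: | res := 47 | iter j=0: | res := 55 | result -11. Both give -11.
verdict: equivalent


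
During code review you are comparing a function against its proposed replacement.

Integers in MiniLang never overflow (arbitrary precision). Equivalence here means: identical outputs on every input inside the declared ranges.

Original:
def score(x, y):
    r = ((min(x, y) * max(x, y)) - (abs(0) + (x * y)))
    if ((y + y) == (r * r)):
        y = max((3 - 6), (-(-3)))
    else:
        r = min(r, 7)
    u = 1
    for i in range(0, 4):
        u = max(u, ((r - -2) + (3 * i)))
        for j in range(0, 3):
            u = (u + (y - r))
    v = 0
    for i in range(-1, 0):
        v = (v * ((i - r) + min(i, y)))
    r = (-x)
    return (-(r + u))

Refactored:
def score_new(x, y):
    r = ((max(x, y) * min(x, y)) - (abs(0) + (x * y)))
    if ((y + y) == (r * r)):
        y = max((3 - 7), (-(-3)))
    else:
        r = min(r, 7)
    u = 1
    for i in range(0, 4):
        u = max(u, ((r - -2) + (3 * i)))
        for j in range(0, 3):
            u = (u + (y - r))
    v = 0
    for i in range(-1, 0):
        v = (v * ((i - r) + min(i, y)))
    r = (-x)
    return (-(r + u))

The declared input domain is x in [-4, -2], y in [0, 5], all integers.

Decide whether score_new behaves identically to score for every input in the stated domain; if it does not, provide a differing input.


The suspicious edit (`6` became `7`) never changes the result for any input inside the declared domain.
One worked example (x=-2, y=2) — score: r := 0 | ((y + y) == (r * r)): false | r := 0 | u := 1 | iter i=0: | u := 2 | iter j=0: | u := 4 | iter j=1: | u := 6 | iter j=2: | u := 8 | iter i=1: | u := 8 | iter j=0: | u := 10 | iter j=1: | u := 12 | iter j=2: | u := 14 | iter i=2: | u := 14 | iter j=0: | u := 16 | iter j=1: | u := 18 | iter j=2: | u := 20 | iter i=3: | u := 20 | iter j=0: | u := 22 | iter j=1: | u := 24 | iter j=2: | u := 26 | v := 0 | iter i=-1: | v := 0 | r := 2 | result -28; score_new: r := 0 | ((y + y) == (r * r)): false | r := 0 | u := 1 | iter i=0: | u := 2 | iter j=0: | u := 4 | iter j=1: | u := 6 | iter j=2: | u := 8 | iter i=1: | u := 8 | iter j=0: | u := 10 | iter j=1: | u := 12 | iter j=2: | u := 14 | iter i=2: | u := 14 | iter j=0: | u := 16 | iter j=1: | u := 18 | iter j=2: | u := 20 | iter i=3: | u := 20 | iter j=0: | u := 22 | iter j=1: | u := 24 | iter j=2: | u := 26 | v := 0 | iter i=-1: | v := 0 | r := 2 | result -28; agreement on -28.
Sweeping the whole domain (18 inputs) finds no disagreement.
verdict: equivalent


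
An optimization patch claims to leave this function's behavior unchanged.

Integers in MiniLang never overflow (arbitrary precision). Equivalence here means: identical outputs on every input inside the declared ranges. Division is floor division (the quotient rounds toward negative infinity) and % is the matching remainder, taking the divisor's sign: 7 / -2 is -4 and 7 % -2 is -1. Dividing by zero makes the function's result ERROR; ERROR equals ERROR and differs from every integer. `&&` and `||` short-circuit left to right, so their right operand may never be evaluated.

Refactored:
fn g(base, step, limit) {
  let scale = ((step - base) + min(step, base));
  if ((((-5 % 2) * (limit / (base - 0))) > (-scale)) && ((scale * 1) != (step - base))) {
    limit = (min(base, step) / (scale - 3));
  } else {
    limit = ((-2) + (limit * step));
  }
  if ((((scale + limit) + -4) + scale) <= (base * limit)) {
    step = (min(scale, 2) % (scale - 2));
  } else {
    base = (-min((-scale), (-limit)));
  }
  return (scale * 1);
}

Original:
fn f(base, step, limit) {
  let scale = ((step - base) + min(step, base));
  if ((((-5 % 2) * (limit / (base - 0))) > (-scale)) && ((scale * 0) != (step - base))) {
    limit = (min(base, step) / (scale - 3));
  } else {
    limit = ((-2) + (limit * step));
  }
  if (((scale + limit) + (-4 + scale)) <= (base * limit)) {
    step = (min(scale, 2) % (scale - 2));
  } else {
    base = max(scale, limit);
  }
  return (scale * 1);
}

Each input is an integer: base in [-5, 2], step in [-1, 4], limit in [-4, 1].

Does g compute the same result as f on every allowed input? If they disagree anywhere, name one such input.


Take base=2, step=2, limit=1.
f: scale=2, then ((((-5 % 2) * (limit / (base - 0))) > (-scale)) && ((scale * 0) != (step - base))) is false, then limit=0, then (((scale + limit) + (-4 + scale)) <= (base * limit)) is true, then a zero divisor aborts: ERROR
g: scale=2, then ((((-5 % 2) * (limit / (base - 0))) > (-scale)) && ((scale * 1) != (step - base))) is true, then limit=-2, then ((((scale + limit) + -4) + scale) <= (base * limit)) is false, then base=2, then returns 2
ERROR != 2, so the rewrite changes behavior.
verdict: not equivalent; witness: base=2, step=2, limit=1


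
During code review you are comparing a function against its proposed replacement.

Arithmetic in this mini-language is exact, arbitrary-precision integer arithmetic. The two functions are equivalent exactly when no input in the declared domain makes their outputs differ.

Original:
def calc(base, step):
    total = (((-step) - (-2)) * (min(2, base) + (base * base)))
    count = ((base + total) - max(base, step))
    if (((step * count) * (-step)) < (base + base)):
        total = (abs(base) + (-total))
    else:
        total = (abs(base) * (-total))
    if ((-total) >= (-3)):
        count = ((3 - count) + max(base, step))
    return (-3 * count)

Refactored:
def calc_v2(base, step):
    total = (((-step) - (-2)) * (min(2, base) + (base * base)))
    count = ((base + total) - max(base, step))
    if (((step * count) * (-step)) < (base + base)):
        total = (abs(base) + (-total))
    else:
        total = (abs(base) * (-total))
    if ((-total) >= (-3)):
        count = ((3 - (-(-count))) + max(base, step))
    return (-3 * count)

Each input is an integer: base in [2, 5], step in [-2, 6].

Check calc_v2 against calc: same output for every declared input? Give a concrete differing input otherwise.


Reading the diff, among the changes: same computation, different form.
Spot check at base=3, step=0 — calc: total := 22 | count := 22 | (((step * count) * (-step)) < (base + base)): true | total := -19 | ((-total) >= (-3)): true | count := -16 | result 48. calc_v2: total := 22 | count := 22 | (((step * count) * (-step)) < (base + base)): true | total := -19 | ((-total) >= (-3)): true | count := -16 | result 48. Both give 48.
Checked all 36 inputs in the declared domain: the outputs agree on every one.
verdict: equivalent


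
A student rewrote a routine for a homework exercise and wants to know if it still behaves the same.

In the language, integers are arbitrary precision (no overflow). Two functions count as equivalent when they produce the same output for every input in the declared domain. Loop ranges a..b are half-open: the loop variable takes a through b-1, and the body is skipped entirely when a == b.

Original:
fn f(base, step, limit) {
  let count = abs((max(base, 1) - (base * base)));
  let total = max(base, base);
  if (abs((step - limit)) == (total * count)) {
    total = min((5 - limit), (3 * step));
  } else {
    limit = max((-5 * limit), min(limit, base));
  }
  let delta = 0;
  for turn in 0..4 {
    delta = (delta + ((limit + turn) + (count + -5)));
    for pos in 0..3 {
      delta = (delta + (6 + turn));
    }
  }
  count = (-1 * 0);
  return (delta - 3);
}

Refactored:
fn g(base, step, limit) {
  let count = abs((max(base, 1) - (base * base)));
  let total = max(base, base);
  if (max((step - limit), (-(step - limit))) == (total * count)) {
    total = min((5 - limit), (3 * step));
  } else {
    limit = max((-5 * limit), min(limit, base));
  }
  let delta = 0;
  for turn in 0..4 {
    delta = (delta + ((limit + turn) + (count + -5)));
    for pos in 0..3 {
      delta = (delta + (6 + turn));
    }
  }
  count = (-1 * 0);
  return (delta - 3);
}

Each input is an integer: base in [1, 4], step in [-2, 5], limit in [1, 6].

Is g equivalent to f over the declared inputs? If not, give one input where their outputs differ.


The two are interchangeable: min/max/abs usage differs; and arithmetic usage differs, and every declared input agrees.
One worked example (base=4, step=0, limit=5) — f: count becomes 12; next total becomes 4; next (abs((step - limit)) == (total * count)) evaluates to false; next limit becomes 4; next delta becomes 0; next at turn=0:; next delta becomes 11; next at pos=0:; next delta becomes 17; next at pos=1:; next delta becomes 23; next at pos=2:; next delta becomes 29; next at turn=1:; next delta becomes 41; next at pos=0:; next delta becomes 48; next at pos=1:; next delta becomes 55; next at pos=2:; next delta becomes 62; next at turn=2:; next delta becomes 75; next at pos=0:; next delta becomes 83; next at pos=1:; next delta becomes 91; next at pos=2:; next delta becomes 99; next at turn=3:; next delta becomes 113; next at pos=0:; next delta becomes 122; next at pos=1:; next delta becomes 131; next at pos=2:; next delta becomes 140; next count becomes 0; next final value 137; g: count becomes 12; next total becomes 4; next (max((step - limit), (-(step - limit))) == (total * count)) evaluates to false; next limit becomes 4; next delta becomes 0; next at turn=0:; next delta becomes 11; next at pos=0:; next delta becomes 17; next at pos=1:; next delta becomes 23; next at pos=2:; next delta becomes 29; next at turn=1:; next delta becomes 41; next at pos=0:; next delta becomes 48; next at pos=1:; next delta becomes 55; next at pos=2:; next delta becomes 62; next at turn=2:; next delta becomes 75; next at pos=0:; next delta becomes 83; next at pos=1:; next delta becomes 91; next at pos=2:; next delta becomes 99; next at turn=3:; next delta becomes 113; next at pos=0:; next delta becomes 122; next at pos=1:; next delta becomes 131; next at pos=2:; next delta becomes 140; next count becomes 0; next final value 137; agreement on 137.
Across all 192 domain points the two functions coincide.
verdict: equivalent


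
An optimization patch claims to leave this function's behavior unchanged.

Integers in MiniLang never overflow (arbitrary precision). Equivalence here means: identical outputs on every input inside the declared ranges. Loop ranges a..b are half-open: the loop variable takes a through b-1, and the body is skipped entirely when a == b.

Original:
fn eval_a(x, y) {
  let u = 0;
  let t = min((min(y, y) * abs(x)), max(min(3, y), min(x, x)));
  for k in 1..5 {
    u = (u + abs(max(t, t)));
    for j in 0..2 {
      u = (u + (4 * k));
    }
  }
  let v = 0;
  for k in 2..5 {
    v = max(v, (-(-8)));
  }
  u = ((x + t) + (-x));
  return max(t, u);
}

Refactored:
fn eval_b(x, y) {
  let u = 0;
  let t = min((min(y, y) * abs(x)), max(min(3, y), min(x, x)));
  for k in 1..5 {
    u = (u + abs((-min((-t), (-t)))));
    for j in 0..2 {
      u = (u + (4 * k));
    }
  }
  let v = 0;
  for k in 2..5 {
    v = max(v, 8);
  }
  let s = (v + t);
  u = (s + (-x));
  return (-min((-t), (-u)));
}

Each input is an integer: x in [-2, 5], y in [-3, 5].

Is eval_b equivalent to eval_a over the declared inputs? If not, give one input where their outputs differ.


Evaluate both at x=-2, y=-3.
eval_a: u := 0 | t := -6 | iter k=1: | u := 6 | iter j=0: | u := 10 | iter j=1: | u := 14 | iter k=2: | u := 20 | iter j=0: | u := 28 | iter j=1: | u := 36 | iter k=3: | u := 42 | iter j=0: | u := 54 | iter j=1: | u := 66 | iter k=4: | u := 72 | iter j=0: | u := 88 | iter j=1: | u := 104 | v := 0 | iter k=2: | v := 8 | iter k=3: | v := 8 | iter k=4: | v := 8 | u := -6 | result -6
eval_b: u := 0 | t := -6 | iter k=1: | u := 6 | iter j=0: | u := 10 | iter j=1: | u := 14 | iter k=2: | u := 20 | iter j=0: | u := 28 | iter j=1: | u := 36 | iter k=3: | u := 42 | iter j=0: | u := 54 | iter j=1: | u := 66 | iter k=4: | u := 72 | iter j=0: | u := 88 | iter j=1: | u := 104 | v := 0 | iter k=2: | v := 8 | iter k=3: | v := 8 | iter k=4: | v := 8 | s := 2 | u := 4 | result 4
-6 against 4: the behavior changed.
verdict: not equivalent; witness: x=-2, y=-3


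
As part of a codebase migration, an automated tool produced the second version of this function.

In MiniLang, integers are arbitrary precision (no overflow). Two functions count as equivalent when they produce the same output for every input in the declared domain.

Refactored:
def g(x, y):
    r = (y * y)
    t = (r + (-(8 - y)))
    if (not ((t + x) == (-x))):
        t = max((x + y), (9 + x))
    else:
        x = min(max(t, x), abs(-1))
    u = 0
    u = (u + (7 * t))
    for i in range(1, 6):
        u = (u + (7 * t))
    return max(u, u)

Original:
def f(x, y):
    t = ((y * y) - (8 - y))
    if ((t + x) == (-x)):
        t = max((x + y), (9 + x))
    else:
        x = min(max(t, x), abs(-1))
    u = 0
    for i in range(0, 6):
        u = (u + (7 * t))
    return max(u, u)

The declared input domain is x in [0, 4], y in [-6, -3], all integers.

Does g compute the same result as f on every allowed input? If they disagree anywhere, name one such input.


x=0, y=-6 yields 924 from f but 378 from g.
verdict: not equivalent; witness: x=0, y=-6


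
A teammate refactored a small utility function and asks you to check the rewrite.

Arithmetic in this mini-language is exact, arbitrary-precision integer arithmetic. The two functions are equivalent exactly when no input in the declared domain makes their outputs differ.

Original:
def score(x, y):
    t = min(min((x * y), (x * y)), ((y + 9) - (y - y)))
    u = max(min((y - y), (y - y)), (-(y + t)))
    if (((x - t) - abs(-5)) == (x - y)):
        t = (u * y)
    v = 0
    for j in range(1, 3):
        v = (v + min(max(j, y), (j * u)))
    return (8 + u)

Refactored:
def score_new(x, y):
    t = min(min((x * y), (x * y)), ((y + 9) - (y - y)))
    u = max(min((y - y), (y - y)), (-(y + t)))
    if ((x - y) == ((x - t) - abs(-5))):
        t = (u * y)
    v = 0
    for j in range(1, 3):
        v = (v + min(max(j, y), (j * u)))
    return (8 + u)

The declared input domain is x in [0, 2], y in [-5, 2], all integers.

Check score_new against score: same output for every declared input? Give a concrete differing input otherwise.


Behavior is preserved: although same computation, different form, the outputs never diverge.
One worked example (x=0, y=1) — score: t = 0; u = 0; (((x - t) - abs(-5)) == (x - y)) -> false; v = 0; [j=1]; v = 0; [j=2]; v = 0; return 8; score_new: t = 0; u = 0; ((x - y) == ((x - t) - abs(-5))) -> false; v = 0; [j=1]; v = 0; [j=2]; v = 0; return 8; agreement on 8.
An exhaustive pass over the 24 declared inputs shows identical outputs.
verdict: equivalent
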